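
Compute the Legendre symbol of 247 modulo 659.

Both 247 ≡ 3 and 659 ≡ 3 (mod 4), so reciprocity gives (247/659) = -(659/247). Reduce: 659 ≡ 165 (mod 247). Now have -(165/247).
165 ≡ 1 (mod 4), so quadratic reciprocity gives (165/247) = (247/165). Reduce: 247 ≡ 82 (mod 165). Now have -(82/165).
Factor out 2: 82 = 2·41. Since 165 ≡ 5 (mod 8), (2/165) = -1. Now have (41/165).
41 ≡ 1 (mod 4), so quadratic reciprocity gives (41/165) = (165/41). Reduce: 165 ≡ 1 (mod 41). Now have (1/41).
(1/41) = 1. Collecting the sign factors: 1.

1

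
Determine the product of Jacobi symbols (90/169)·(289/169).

1

By multiplicativity, (90·289/169) = (90/169)·(289/169).
First factor (90/169):
Factor out 2: 90 = 2·45. Since 169 ≡ 1 (mod 8), (2/169) = +1. Now have (45/169).
45 ≡ 1 (mod 4), so quadratic reciprocity gives (45/169) = (169/45). Reduce: 169 ≡ 34 (mod 45). Now have (34/45).
Factor out 2: 34 = 2·17. Since 45 ≡ 5 (mod 8), (2/45) = -1. Now have -(17/45).
17 ≡ 1 (mod 4), so quadratic reciprocity gives (17/45) = (45/17). Reduce: 45 ≡ 11 (mod 17). Now have -(11/17).
17 ≡ 1 (mod 4), so quadratic reciprocity gives (11/17) = (17/11). Reduce: 17 ≡ 6 (mod 11). Now have -(6/11).
Factor out 2: 6 = 2·3. Since 11 ≡ 3 (mod 8), (2/11) = -1. Now have (3/11).
Both 3 ≡ 3 and 11 ≡ 3 (mod 4), so reciprocity gives (3/11) = -(11/3). Reduce: 11 ≡ 2 (mod 3). Now have -(2/3).
Factor out 2: 2 = 2. Since 3 ≡ 3 (mod 8), (2/3) = -1. Now have (1/3).
(1/3) = 1. Collecting the sign factors: 1.
Second factor (289/169):
Reduce the numerator: 289 ≡ 120 (mod 169), so (289/169) = (120/169).
Factor out 2: 120 = 2^3·15. Since 169 ≡ 1 (mod 8), (2/169) = +1, and (2/169)^3 = +1. Now have (15/169).
169 ≡ 1 (mod 4), so quadratic reciprocity gives (15/169) = (169/15). Reduce: 169 ≡ 4 (mod 15). Now have (4/15).
Factor out 2: 4 = 2^2. Since 15 ≡ 7 (mod 8), (2/15) = +1, and (2/15)^2 = +1. Now have (1/15).
(1/15) = 1. Collecting the sign factors: 1.
Product: (1)·(1) = 1.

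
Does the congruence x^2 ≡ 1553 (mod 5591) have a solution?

no

1553 ≡ 1 (mod 4), so quadratic reciprocity gives (1553|5591) = (5591|1553). Reduce: 5591 ≡ 932 (mod 1553). Now have (932|1553).
Factor out 2: 932 = 2^2·233. Since 1553 ≡ 1 (mod 8), (2|1553) = +1, and (2|1553)^2 = +1. Now have (233|1553).
233 ≡ 1 (mod 4), so quadratic reciprocity gives (233|1553) = (1553|233). Reduce: 1553 ≡ 155 (mod 233). Now have (155|233).
233 ≡ 1 (mod 4), so quadratic reciprocity gives (155|233) = (233|155). Reduce: 233 ≡ 78 (mod 155). Now have (78|155).
Factor out 2: 78 = 2·39. Since 155 ≡ 3 (mod 8), (2|155) = -1. Now have -(39|155).
Both 39 ≡ 3 and 155 ≡ 3 (mod 4), so reciprocity gives (39|155) = -(155|39). Reduce: 155 ≡ 38 (mod 39). Now have (38|39).
Factor out 2: 38 = 2·19. Since 39 ≡ 7 (mod 8), (2|39) = +1. Now have (19|39).
Both 19 ≡ 3 and 39 ≡ 3 (mod 4), so reciprocity gives (19|39) = -(39|19). Reduce: 39 ≡ 1 (mod 19). Now have -(1|19).
(1|19) = 1. Collecting the sign factors: -1.
The Legendre symbol is -1, so x^2 ≡ 1553 (mod 5591) has no solution.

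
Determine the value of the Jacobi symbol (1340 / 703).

1

Reduce the numerator: 1340 ≡ 637 (mod 703), so (1340 / 703) = (637 / 703).
637 ≡ 1 (mod 4), so quadratic reciprocity gives (637 / 703) = (703 / 637). Reduce: 703 ≡ 66 (mod 637). Now have (66 / 637).
Factor out 2: 66 = 2·33. Since 637 ≡ 5 (mod 8), (2 / 637) = -1. Now have -(33 / 637).
33 ≡ 1 (mod 4), so quadratic reciprocity gives (33 / 637) = (637 / 33). Reduce: 637 ≡ 10 (mod 33). Now have -(10 / 33).
Factor out 2: 10 = 2·5. Since 33 ≡ 1 (mod 8), (2 / 33) = +1. Now have -(5 / 33).
5 ≡ 1 (mod 4), so quadratic reciprocity gives (5 / 33) = (33 / 5). Reduce: 33 ≡ 3 (mod 5). Now have -(3 / 5).
5 ≡ 1 (mod 4), so quadratic reciprocity gives (3 / 5) = (5 / 3). Reduce: 5 ≡ 2 (mod 3). Now have -(2 / 3).
Factor out 2: 2 = 2. Since 3 ≡ 3 (mod 8), (2 / 3) = -1. Now have (1 / 3).
(1 / 3) = 1. Collecting the sign factors: 1.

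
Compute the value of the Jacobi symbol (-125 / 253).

-1

(-125 / 253)
  = (128 / 253)    [-125 ≡ 128 mod 253]
  = -(1 / 253)    [253 ≡ 5 mod 8 ⇒ (2 / 253)^7 = -1]
  = -1    [(1 / 253) = 1]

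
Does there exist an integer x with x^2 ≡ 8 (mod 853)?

no

Factor out 2: 8 = 2^3. Since 853 ≡ 5 (mod 8), (2/853) = -1, and (2/853)^3 = -1. Now have -(1/853).
(1/853) = 1. Collecting the sign factors: -1.
(8/853) = -1, and 853 is prime, so 8 is not a quadratic residue mod 853.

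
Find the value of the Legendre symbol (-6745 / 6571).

1

Pull out -1: (-6745 / 6571) = (-1 / 6571)·(6745 / 6571). Since 6571 ≡ 3 (mod 4), (-1 / 6571) = -1. Now have -(6745 / 6571).
Reduce the numerator: 6745 ≡ 174 (mod 6571), so (6745 / 6571) = (174 / 6571).
Factor out 2: 174 = 2·87. Since 6571 ≡ 3 (mod 8), (2 / 6571) = -1. Now have (87 / 6571).
Both 87 ≡ 3 and 6571 ≡ 3 (mod 4), so reciprocity gives (87 / 6571) = -(6571 / 87). Reduce: 6571 ≡ 46 (mod 87). Now have -(46 / 87).
Factor out 2: 46 = 2·23. Since 87 ≡ 7 (mod 8), (2 / 87) = +1. Now have -(23 / 87).
Both 23 ≡ 3 and 87 ≡ 3 (mod 4), so reciprocity gives (23 / 87) = -(87 / 23). Reduce: 87 ≡ 18 (mod 23). Now have (18 / 23).
Factor out 2: 18 = 2·9. Since 23 ≡ 7 (mod 8), (2 / 23) = +1. Now have (9 / 23).
9 ≡ 1 (mod 4), so quadratic reciprocity gives (9 / 23) = (23 / 9). Reduce: 23 ≡ 5 (mod 9). Now have (5 / 9).
5 ≡ 1 (mod 4), so quadratic reciprocity gives (5 / 9) = (9 / 5). Reduce: 9 ≡ 4 (mod 5). Now have (4 / 5).
Factor out 2: 4 = 2^2. Since 5 ≡ 5 (mod 8), (2 / 5) = -1, and (2 / 5)^2 = +1. Now have (1 / 5).
(1 / 5) = 1. Collecting the sign factors: 1.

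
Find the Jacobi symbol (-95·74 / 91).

-1

By multiplicativity, (-95·74 / 91) = (-95 / 91)·(74 / 91).
First factor (-95 / 91):
(-95 / 91)
  = (87 / 91)    [-95 ≡ 87 mod 91]
  = -(91 / 87)    [QR: both ≡ 3 mod 4, sign flips]
  = -(4 / 87)    [91 ≡ 4 mod 87]
  = -(1 / 87)    [87 ≡ 7 mod 8 ⇒ (2 / 87)^2 = +1]
  = -1    [(1 / 87) = 1]
Second factor (74 / 91):
(74 / 91)
  = -(37 / 91)    [91 ≡ 3 mod 8 ⇒ (2 / 91) = -1]
  = -(91 / 37)    [QR: 37 ≡ 1 mod 4, sign kept]
  = -(17 / 37)    [91 ≡ 17 mod 37]
  = -(37 / 17)    [QR: 17 ≡ 1 mod 4, sign kept]
  = -(3 / 17)    [37 ≡ 3 mod 17]
  = -(17 / 3)    [QR: 17 ≡ 1 mod 4, sign kept]
  = -(2 / 3)    [17 ≡ 2 mod 3]
  = (1 / 3)    [3 ≡ 3 mod 8 ⇒ (2 / 3) = -1]
  = 1    [(1 / 3) = 1]
Product: (-1)·(1) = -1.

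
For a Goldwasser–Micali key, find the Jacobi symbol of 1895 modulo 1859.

1

(1895 / 1859)
  = (36 / 1859)    [1895 ≡ 36 mod 1859]
  = (9 / 1859)    [1859 ≡ 3 mod 8 ⇒ (2 / 1859)^2 = +1]
  = (1859 / 9)    [QR: 9 ≡ 1 mod 4, sign kept]
  = (5 / 9)    [1859 ≡ 5 mod 9]
  = (9 / 5)    [QR: 5 ≡ 1 mod 4, sign kept]
  = (4 / 5)    [9 ≡ 4 mod 5]
  = (1 / 5)    [5 ≡ 5 mod 8 ⇒ (2 / 5)^2 = +1]
  = 1    [(1 / 5) = 1]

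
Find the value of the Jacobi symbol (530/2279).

0

Factor out 2: 530 = 2·265. Since 2279 ≡ 7 (mod 8), (2/2279) = +1. Now have (265/2279).
265 ≡ 1 (mod 4), so quadratic reciprocity gives (265/2279) = (2279/265). Reduce: 2279 ≡ 159 (mod 265). Now have (159/265).
265 ≡ 1 (mod 4), so quadratic reciprocity gives (159/265) = (265/159). Reduce: 265 ≡ 106 (mod 159). Now have (106/159).
Factor out 2: 106 = 2·53. Since 159 ≡ 7 (mod 8), (2/159) = +1. Now have (53/159).
53 ≡ 1 (mod 4), so quadratic reciprocity gives (53/159) = (159/53). Reduce: 159 ≡ 0 (mod 53). Now have (0/53).
The numerator is now 0 with denominator 53 > 1: the symbol is 0.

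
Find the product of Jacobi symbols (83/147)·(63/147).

By multiplicativity, (83·63/147) = (83/147)·(63/147).
First factor (83/147):
Both 83 ≡ 3 and 147 ≡ 3 (mod 4), so reciprocity gives (83/147) = -(147/83). Reduce: 147 ≡ 64 (mod 83). Now have -(64/83).
Factor out 2: 64 = 2^6. Since 83 ≡ 3 (mod 8), (2/83) = -1, and (2/83)^6 = +1. Now have -(1/83).
(1/83) = 1. Collecting the sign factors: -1.
Second factor (63/147):
Both 63 ≡ 3 and 147 ≡ 3 (mod 4), so reciprocity gives (63/147) = -(147/63). Reduce: 147 ≡ 21 (mod 63). Now have -(21/63).
21 ≡ 1 (mod 4), so quadratic reciprocity gives (21/63) = (63/21). Reduce: 63 ≡ 0 (mod 21). Now have -(0/21).
The numerator is now 0 with denominator 21 > 1: the symbol is 0.
Product: (-1)·(0) = 0.

0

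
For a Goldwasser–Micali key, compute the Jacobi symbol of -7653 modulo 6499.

(-7653|6499)
  = -(7653|6499)    [6499 ≡ 3 mod 4 ⇒ (-1|6499) = -1]
  = -(1154|6499)    [7653 ≡ 1154 mod 6499]
  = (577|6499)    [6499 ≡ 3 mod 8 ⇒ (2|6499) = -1]
  = (6499|577)    [QR: 577 ≡ 1 mod 4, sign kept]
  = (152|577)    [6499 ≡ 152 mod 577]
  = (19|577)    [577 ≡ 1 mod 8 ⇒ (2|577)^3 = +1]
  = (577|19)    [QR: 577 ≡ 1 mod 4, sign kept]
  = (7|19)    [577 ≡ 7 mod 19]
  = -(19|7)    [QR: both ≡ 3 mod 4, sign flips]
  = -(5|7)    [19 ≡ 5 mod 7]
  = -(7|5)    [QR: 5 ≡ 1 mod 4, sign kept]
  = -(2|5)    [7 ≡ 2 mod 5]
  = (1|5)    [5 ≡ 5 mod 8 ⇒ (2|5) = -1]
  = 1    [(1|5) = 1]

1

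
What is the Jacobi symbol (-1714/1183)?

1

Pull out -1: (-1714/1183) = (-1/1183)·(1714/1183). Since 1183 ≡ 3 (mod 4), (-1/1183) = -1. Now have -(1714/1183).
Reduce the numerator: 1714 ≡ 531 (mod 1183), so (1714/1183) = (531/1183).
Both 531 ≡ 3 and 1183 ≡ 3 (mod 4), so reciprocity gives (531/1183) = -(1183/531). Reduce: 1183 ≡ 121 (mod 531). Now have (121/531).
121 ≡ 1 (mod 4), so quadratic reciprocity gives (121/531) = (531/121). Reduce: 531 ≡ 47 (mod 121). Now have (47/121).
121 ≡ 1 (mod 4), so quadratic reciprocity gives (47/121) = (121/47). Reduce: 121 ≡ 27 (mod 47). Now have (27/47).
Both 27 ≡ 3 and 47 ≡ 3 (mod 4), so reciprocity gives (27/47) = -(47/27). Reduce: 47 ≡ 20 (mod 27). Now have -(20/27).
Factor out 2: 20 = 2^2·5. Since 27 ≡ 3 (mod 8), (2/27) = -1, and (2/27)^2 = +1. Now have -(5/27).
5 ≡ 1 (mod 4), so quadratic reciprocity gives (5/27) = (27/5). Reduce: 27 ≡ 2 (mod 5). Now have -(2/5).
Factor out 2: 2 = 2. Since 5 ≡ 5 (mod 8), (2/5) = -1. Now have (1/5).
(1/5) = 1. Collecting the sign factors: 1.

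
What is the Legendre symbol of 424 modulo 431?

1

Factor out 2: 424 = 2^3·53. Since 431 ≡ 7 (mod 8), (2 / 431) = +1, and (2 / 431)^3 = +1. Now have (53 / 431).
53 ≡ 1 (mod 4), so quadratic reciprocity gives (53 / 431) = (431 / 53). Reduce: 431 ≡ 7 (mod 53). Now have (7 / 53).
53 ≡ 1 (mod 4), so quadratic reciprocity gives (7 / 53) = (53 / 7). Reduce: 53 ≡ 4 (mod 7). Now have (4 / 7).
Factor out 2: 4 = 2^2. Since 7 ≡ 7 (mod 8), (2 / 7) = +1, and (2 / 7)^2 = +1. Now have (1 / 7).
(1 / 7) = 1. Collecting the sign factors: 1.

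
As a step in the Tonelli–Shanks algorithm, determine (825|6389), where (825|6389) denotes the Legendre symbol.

-1

825 ≡ 1 (mod 4), so quadratic reciprocity gives (825|6389) = (6389|825). Reduce: 6389 ≡ 614 (mod 825). Now have (614|825).
Factor out 2: 614 = 2·307. Since 825 ≡ 1 (mod 8), (2|825) = +1. Now have (307|825).
825 ≡ 1 (mod 4), so quadratic reciprocity gives (307|825) = (825|307). Reduce: 825 ≡ 211 (mod 307). Now have (211|307).
Both 211 ≡ 3 and 307 ≡ 3 (mod 4), so reciprocity gives (211|307) = -(307|211). Reduce: 307 ≡ 96 (mod 211). Now have -(96|211).
Factor out 2: 96 = 2^5·3. Since 211 ≡ 3 (mod 8), (2|211) = -1, and (2|211)^5 = -1. Now have (3|211).
Both 3 ≡ 3 and 211 ≡ 3 (mod 4), so reciprocity gives (3|211) = -(211|3). Reduce: 211 ≡ 1 (mod 3). Now have -(1|3).
(1|3) = 1. Collecting the sign factors: -1.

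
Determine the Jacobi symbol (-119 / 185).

(-119 / 185)
  = (119 / 185)    [185 ≡ 1 mod 4 ⇒ (-1 / 185) = +1]
  = (185 / 119)    [QR: 185 ≡ 1 mod 4, sign kept]
  = (66 / 119)    [185 ≡ 66 mod 119]
  = (33 / 119)    [119 ≡ 7 mod 8 ⇒ (2 / 119) = +1]
  = (119 / 33)    [QR: 33 ≡ 1 mod 4, sign kept]
  = (20 / 33)    [119 ≡ 20 mod 33]
  = (5 / 33)    [33 ≡ 1 mod 8 ⇒ (2 / 33)^2 = +1]
  = (33 / 5)    [QR: 5 ≡ 1 mod 4, sign kept]
  = (3 / 5)    [33 ≡ 3 mod 5]
  = (5 / 3)    [QR: 5 ≡ 1 mod 4, sign kept]
  = (2 / 3)    [5 ≡ 2 mod 3]
  = -(1 / 3)    [3 ≡ 3 mod 8 ⇒ (2 / 3) = -1]
  = -1    [(1 / 3) = 1]

-1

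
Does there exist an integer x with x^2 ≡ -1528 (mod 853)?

yes

(-1528/853)
  = (178/853)    [-1528 ≡ 178 mod 853]
  = -(89/853)    [853 ≡ 5 mod 8 ⇒ (2/853) = -1]
  = -(853/89)    [QR: 89 ≡ 1 mod 4, sign kept]
  = -(52/89)    [853 ≡ 52 mod 89]
  = -(13/89)    [89 ≡ 1 mod 8 ⇒ (2/89)^2 = +1]
  = -(89/13)    [QR: 13 ≡ 1 mod 4, sign kept]
  = -(11/13)    [89 ≡ 11 mod 13]
  = -(13/11)    [QR: 13 ≡ 1 mod 4, sign kept]
  = -(2/11)    [13 ≡ 2 mod 11]
  = (1/11)    [11 ≡ 3 mod 8 ⇒ (2/11) = -1]
  = 1    [(1/11) = 1]
(-1528/853) = 1, and 853 is prime, so -1528 is a quadratic residue mod 853.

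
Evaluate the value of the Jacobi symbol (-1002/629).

1

Pull out -1: (-1002/629) = (-1/629)·(1002/629). Since 629 ≡ 1 (mod 4), (-1/629) = +1. Now have (1002/629).
Reduce the numerator: 1002 ≡ 373 (mod 629), so (1002/629) = (373/629).
373 ≡ 1 (mod 4), so quadratic reciprocity gives (373/629) = (629/373). Reduce: 629 ≡ 256 (mod 373). Now have (256/373).
Factor out 2: 256 = 2^8. Since 373 ≡ 5 (mod 8), (2/373) = -1, and (2/373)^8 = +1. Now have (1/373).
(1/373) = 1. Collecting the sign factors: 1.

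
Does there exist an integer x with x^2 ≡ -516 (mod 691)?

yes

Pull out -1: (-516/691) = (-1/691)·(516/691). Since 691 ≡ 3 (mod 4), (-1/691) = -1. Now have -(516/691).
Factor out 2: 516 = 2^2·129. Since 691 ≡ 3 (mod 8), (2/691) = -1, and (2/691)^2 = +1. Now have -(129/691).
129 ≡ 1 (mod 4), so quadratic reciprocity gives (129/691) = (691/129). Reduce: 691 ≡ 46 (mod 129). Now have -(46/129).
Factor out 2: 46 = 2·23. Since 129 ≡ 1 (mod 8), (2/129) = +1. Now have -(23/129).
129 ≡ 1 (mod 4), so quadratic reciprocity gives (23/129) = (129/23). Reduce: 129 ≡ 14 (mod 23). Now have -(14/23).
Factor out 2: 14 = 2·7. Since 23 ≡ 7 (mod 8), (2/23) = +1. Now have -(7/23).
Both 7 ≡ 3 and 23 ≡ 3 (mod 4), so reciprocity gives (7/23) = -(23/7). Reduce: 23 ≡ 2 (mod 7). Now have (2/7).
Factor out 2: 2 = 2. Since 7 ≡ 7 (mod 8), (2/7) = +1. Now have (1/7).
(1/7) = 1. Collecting the sign factors: 1.
The Legendre symbol is 1, so x^2 ≡ -516 (mod 691) has solution.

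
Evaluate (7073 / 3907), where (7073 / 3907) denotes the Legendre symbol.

-1

(7073 / 3907)
  = (3166 / 3907)    [7073 ≡ 3166 mod 3907]
  = -(1583 / 3907)    [3907 ≡ 3 mod 8 ⇒ (2 / 3907) = -1]
  = (3907 / 1583)    [QR: both ≡ 3 mod 4, sign flips]
  = (741 / 1583)    [3907 ≡ 741 mod 1583]
  = (1583 / 741)    [QR: 741 ≡ 1 mod 4, sign kept]
  = (101 / 741)    [1583 ≡ 101 mod 741]
  = (741 / 101)    [QR: 101 ≡ 1 mod 4, sign kept]
  = (34 / 101)    [741 ≡ 34 mod 101]
  = -(17 / 101)    [101 ≡ 5 mod 8 ⇒ (2 / 101) = -1]
  = -(101 / 17)    [QR: 17 ≡ 1 mod 4, sign kept]
  = -(16 / 17)    [101 ≡ 16 mod 17]
  = -(1 / 17)    [17 ≡ 1 mod 8 ⇒ (2 / 17)^4 = +1]
  = -1    [(1 / 17) = 1]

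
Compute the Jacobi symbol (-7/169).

Reduce the numerator: -7 ≡ 162 (mod 169), so (-7/169) = (162/169).
Factor out 2: 162 = 2·81. Since 169 ≡ 1 (mod 8), (2/169) = +1. Now have (81/169).
81 ≡ 1 (mod 4), so quadratic reciprocity gives (81/169) = (169/81). Reduce: 169 ≡ 7 (mod 81). Now have (7/81).
81 ≡ 1 (mod 4), so quadratic reciprocity gives (7/81) = (81/7). Reduce: 81 ≡ 4 (mod 7). Now have (4/7).
Factor out 2: 4 = 2^2. Since 7 ≡ 7 (mod 8), (2/7) = +1, and (2/7)^2 = +1. Now have (1/7).
(1/7) = 1. Collecting the sign factors: 1.

1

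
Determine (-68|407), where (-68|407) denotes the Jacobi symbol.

Pull out -1: (-68|407) = (-1|407)·(68|407). Since 407 ≡ 3 (mod 4), (-1|407) = -1. Now have -(68|407).
Factor out 2: 68 = 2^2·17. Since 407 ≡ 7 (mod 8), (2|407) = +1, and (2|407)^2 = +1. Now have -(17|407).
17 ≡ 1 (mod 4), so quadratic reciprocity gives (17|407) = (407|17). Reduce: 407 ≡ 16 (mod 17). Now have -(16|17).
Factor out 2: 16 = 2^4. Since 17 ≡ 1 (mod 8), (2|17) = +1, and (2|17)^4 = +1. Now have -(1|17).
(1|17) = 1. Collecting the sign factors: -1.

-1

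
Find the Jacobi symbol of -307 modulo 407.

(-307|407)
  = -(307|407)    [407 ≡ 3 mod 4 ⇒ (-1|407) = -1]
  = (407|307)    [QR: both ≡ 3 mod 4, sign flips]
  = (100|307)    [407 ≡ 100 mod 307]
  = (25|307)    [307 ≡ 3 mod 8 ⇒ (2|307)^2 = +1]
  = (307|25)    [QR: 25 ≡ 1 mod 4, sign kept]
  = (7|25)    [307 ≡ 7 mod 25]
  = (25|7)    [QR: 25 ≡ 1 mod 4, sign kept]
  = (4|7)    [25 ≡ 4 mod 7]
  = (1|7)    [7 ≡ 7 mod 8 ⇒ (2|7)^2 = +1]
  = 1    [(1|7) = 1]

1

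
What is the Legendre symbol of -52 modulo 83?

Pull out -1: (-52/83) = (-1/83)·(52/83). Since 83 ≡ 3 (mod 4), (-1/83) = -1. Now have -(52/83).
Factor out 2: 52 = 2^2·13. Since 83 ≡ 3 (mod 8), (2/83) = -1, and (2/83)^2 = +1. Now have -(13/83).
13 ≡ 1 (mod 4), so quadratic reciprocity gives (13/83) = (83/13). Reduce: 83 ≡ 5 (mod 13). Now have -(5/13).
5 ≡ 1 (mod 4), so quadratic reciprocity gives (5/13) = (13/5). Reduce: 13 ≡ 3 (mod 5). Now have -(3/5).
5 ≡ 1 (mod 4), so quadratic reciprocity gives (3/5) = (5/3). Reduce: 5 ≡ 2 (mod 3). Now have -(2/3).
Factor out 2: 2 = 2. Since 3 ≡ 3 (mod 8), (2/3) = -1. Now have (1/3).
(1/3) = 1. Collecting the sign factors: 1.

1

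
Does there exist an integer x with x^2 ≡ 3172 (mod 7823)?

(3172/7823)
  = (793/7823)    [7823 ≡ 7 mod 8 ⇒ (2/7823)^2 = +1]
  = (7823/793)    [QR: 793 ≡ 1 mod 4, sign kept]
  = (686/793)    [7823 ≡ 686 mod 793]
  = (343/793)    [793 ≡ 1 mod 8 ⇒ (2/793) = +1]
  = (793/343)    [QR: 793 ≡ 1 mod 4, sign kept]
  = (107/343)    [793 ≡ 107 mod 343]
  = -(343/107)    [QR: both ≡ 3 mod 4, sign flips]
  = -(22/107)    [343 ≡ 22 mod 107]
  = (11/107)    [107 ≡ 3 mod 8 ⇒ (2/107) = -1]
  = -(107/11)    [QR: both ≡ 3 mod 4, sign flips]
  = -(8/11)    [107 ≡ 8 mod 11]
  = (1/11)    [11 ≡ 3 mod 8 ⇒ (2/11)^3 = -1]
  = 1    [(1/11) = 1]
The Legendre symbol is 1, so x^2 ≡ 3172 (mod 7823) has solution.

yes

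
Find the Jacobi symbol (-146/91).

1

Reduce the numerator: -146 ≡ 36 (mod 91), so (-146/91) = (36/91).
Factor out 2: 36 = 2^2·9. Since 91 ≡ 3 (mod 8), (2/91) = -1, and (2/91)^2 = +1. Now have (9/91).
9 ≡ 1 (mod 4), so quadratic reciprocity gives (9/91) = (91/9). Reduce: 91 ≡ 1 (mod 9). Now have (1/9).
(1/9) = 1. Collecting the sign factors: 1.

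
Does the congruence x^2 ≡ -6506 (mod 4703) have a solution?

Pull out -1: (-6506/4703) = (-1/4703)·(6506/4703). Since 4703 ≡ 3 (mod 4), (-1/4703) = -1. Now have -(6506/4703).
Reduce the numerator: 6506 ≡ 1803 (mod 4703), so (6506/4703) = (1803/4703).
Both 1803 ≡ 3 and 4703 ≡ 3 (mod 4), so reciprocity gives (1803/4703) = -(4703/1803). Reduce: 4703 ≡ 1097 (mod 1803). Now have (1097/1803).
1097 ≡ 1 (mod 4), so quadratic reciprocity gives (1097/1803) = (1803/1097). Reduce: 1803 ≡ 706 (mod 1097). Now have (706/1097).
Factor out 2: 706 = 2·353. Since 1097 ≡ 1 (mod 8), (2/1097) = +1. Now have (353/1097).
353 ≡ 1 (mod 4), so quadratic reciprocity gives (353/1097) = (1097/353). Reduce: 1097 ≡ 38 (mod 353). Now have (38/353).
Factor out 2: 38 = 2·19. Since 353 ≡ 1 (mod 8), (2/353) = +1. Now have (19/353).
353 ≡ 1 (mod 4), so quadratic reciprocity gives (19/353) = (353/19). Reduce: 353 ≡ 11 (mod 19). Now have (11/19).
Both 11 ≡ 3 and 19 ≡ 3 (mod 4), so reciprocity gives (11/19) = -(19/11). Reduce: 19 ≡ 8 (mod 11). Now have -(8/11).
Factor out 2: 8 = 2^3. Since 11 ≡ 3 (mod 8), (2/11) = -1, and (2/11)^3 = -1. Now have (1/11).
(1/11) = 1. Collecting the sign factors: 1.
(-6506/4703) = 1, and 4703 is prime, so -6506 is a quadratic residue mod 4703.

yes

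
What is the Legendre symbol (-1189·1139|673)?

By multiplicativity, (-1189·1139|673) = (-1189|673)·(1139|673).
First factor (-1189|673):
(-1189|673)
  = (1189|673)    [673 ≡ 1 mod 4 ⇒ (-1|673) = +1]
  = (516|673)    [1189 ≡ 516 mod 673]
  = (129|673)    [673 ≡ 1 mod 8 ⇒ (2|673)^2 = +1]
  = (673|129)    [QR: 129 ≡ 1 mod 4, sign kept]
  = (28|129)    [673 ≡ 28 mod 129]
  = (7|129)    [129 ≡ 1 mod 8 ⇒ (2|129)^2 = +1]
  = (129|7)    [QR: 129 ≡ 1 mod 4, sign kept]
  = (3|7)    [129 ≡ 3 mod 7]
  = -(7|3)    [QR: both ≡ 3 mod 4, sign flips]
  = -(1|3)    [7 ≡ 1 mod 3]
  = -1    [(1|3) = 1]
Second factor (1139|673):
(1139|673)
  = (466|673)    [1139 ≡ 466 mod 673]
  = (233|673)    [673 ≡ 1 mod 8 ⇒ (2|673) = +1]
  = (673|233)    [QR: 233 ≡ 1 mod 4, sign kept]
  = (207|233)    [673 ≡ 207 mod 233]
  = (233|207)    [QR: 233 ≡ 1 mod 4, sign kept]
  = (26|207)    [233 ≡ 26 mod 207]
  = (13|207)    [207 ≡ 7 mod 8 ⇒ (2|207) = +1]
  = (207|13)    [QR: 13 ≡ 1 mod 4, sign kept]
  = (12|13)    [207 ≡ 12 mod 13]
  = (3|13)    [13 ≡ 5 mod 8 ⇒ (2|13)^2 = +1]
  = (13|3)    [QR: 13 ≡ 1 mod 4, sign kept]
  = (1|3)    [13 ≡ 1 mod 3]
  = 1    [(1|3) = 1]
Product: (-1)·(1) = -1.

-1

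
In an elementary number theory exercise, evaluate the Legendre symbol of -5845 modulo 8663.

-1

(-5845/8663)
  = (2818/8663)    [-5845 ≡ 2818 mod 8663]
  = (1409/8663)    [8663 ≡ 7 mod 8 ⇒ (2/8663) = +1]
  = (8663/1409)    [QR: 1409 ≡ 1 mod 4, sign kept]
  = (209/1409)    [8663 ≡ 209 mod 1409]
  = (1409/209)    [QR: 209 ≡ 1 mod 4, sign kept]
  = (155/209)    [1409 ≡ 155 mod 209]
  = (209/155)    [QR: 209 ≡ 1 mod 4, sign kept]
  = (54/155)    [209 ≡ 54 mod 155]
  = -(27/155)    [155 ≡ 3 mod 8 ⇒ (2/155) = -1]
  = (155/27)    [QR: both ≡ 3 mod 4, sign flips]
  = (20/27)    [155 ≡ 20 mod 27]
  = (5/27)    [27 ≡ 3 mod 8 ⇒ (2/27)^2 = +1]
  = (27/5)    [QR: 5 ≡ 1 mod 4, sign kept]
  = (2/5)    [27 ≡ 2 mod 5]
  = -(1/5)    [5 ≡ 5 mod 8 ⇒ (2/5) = -1]
  = -1    [(1/5) = 1]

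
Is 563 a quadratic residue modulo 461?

yes

(563/461)
  = (102/461)    [563 ≡ 102 mod 461]
  = -(51/461)    [461 ≡ 5 mod 8 ⇒ (2/461) = -1]
  = -(461/51)    [QR: 461 ≡ 1 mod 4, sign kept]
  = -(2/51)    [461 ≡ 2 mod 51]
  = (1/51)    [51 ≡ 3 mod 8 ⇒ (2/51) = -1]
  = 1    [(1/51) = 1]
The Legendre symbol is 1, so x^2 ≡ 563 (mod 461) has solution.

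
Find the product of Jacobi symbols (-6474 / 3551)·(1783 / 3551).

-1

By multiplicativity, (-6474·1783 / 3551) = (-6474 / 3551)·(1783 / 3551).
First factor (-6474 / 3551):
(-6474 / 3551)
  = (628 / 3551)    [-6474 ≡ 628 mod 3551]
  = (157 / 3551)    [3551 ≡ 7 mod 8 ⇒ (2 / 3551)^2 = +1]
  = (3551 / 157)    [QR: 157 ≡ 1 mod 4, sign kept]
  = (97 / 157)    [3551 ≡ 97 mod 157]
  = (157 / 97)    [QR: 97 ≡ 1 mod 4, sign kept]
  = (60 / 97)    [157 ≡ 60 mod 97]
  = (15 / 97)    [97 ≡ 1 mod 8 ⇒ (2 / 97)^2 = +1]
  = (97 / 15)    [QR: 97 ≡ 1 mod 4, sign kept]
  = (7 / 15)    [97 ≡ 7 mod 15]
  = -(15 / 7)    [QR: both ≡ 3 mod 4, sign flips]
  = -(1 / 7)    [15 ≡ 1 mod 7]
  = -1    [(1 / 7) = 1]
Second factor (1783 / 3551):
(1783 / 3551)
  = -(3551 / 1783)    [QR: both ≡ 3 mod 4, sign flips]
  = -(1768 / 1783)    [3551 ≡ 1768 mod 1783]
  = -(221 / 1783)    [1783 ≡ 7 mod 8 ⇒ (2 / 1783)^3 = +1]
  = -(1783 / 221)    [QR: 221 ≡ 1 mod 4, sign kept]
  = -(15 / 221)    [1783 ≡ 15 mod 221]
  = -(221 / 15)    [QR: 221 ≡ 1 mod 4, sign kept]
  = -(11 / 15)    [221 ≡ 11 mod 15]
  = (15 / 11)    [QR: both ≡ 3 mod 4, sign flips]
  = (4 / 11)    [15 ≡ 4 mod 11]
  = (1 / 11)    [11 ≡ 3 mod 8 ⇒ (2 / 11)^2 = +1]
  = 1    [(1 / 11) = 1]
Product: (-1)·(1) = -1.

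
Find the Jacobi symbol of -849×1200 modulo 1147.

By multiplicativity, (-849·1200/1147) = (-849/1147)·(1200/1147).
First factor (-849/1147):
Reduce the numerator: -849 ≡ 298 (mod 1147), so (-849/1147) = (298/1147).
Factor out 2: 298 = 2·149. Since 1147 ≡ 3 (mod 8), (2/1147) = -1. Now have -(149/1147).
149 ≡ 1 (mod 4), so quadratic reciprocity gives (149/1147) = (1147/149). Reduce: 1147 ≡ 104 (mod 149). Now have -(104/149).
Factor out 2: 104 = 2^3·13. Since 149 ≡ 5 (mod 8), (2/149) = -1, and (2/149)^3 = -1. Now have (13/149).
13 ≡ 1 (mod 4), so quadratic reciprocity gives (13/149) = (149/13). Reduce: 149 ≡ 6 (mod 13). Now have (6/13).
Factor out 2: 6 = 2·3. Since 13 ≡ 5 (mod 8), (2/13) = -1. Now have -(3/13).
13 ≡ 1 (mod 4), so quadratic reciprocity gives (3/13) = (13/3). Reduce: 13 ≡ 1 (mod 3). Now have -(1/3).
(1/3) = 1. Collecting the sign factors: -1.
Second factor (1200/1147):
Reduce the numerator: 1200 ≡ 53 (mod 1147), so (1200/1147) = (53/1147).
53 ≡ 1 (mod 4), so quadratic reciprocity gives (53/1147) = (1147/53). Reduce: 1147 ≡ 34 (mod 53). Now have (34/53).
Factor out 2: 34 = 2·17. Since 53 ≡ 5 (mod 8), (2/53) = -1. Now have -(17/53).
17 ≡ 1 (mod 4), so quadratic reciprocity gives (17/53) = (53/17). Reduce: 53 ≡ 2 (mod 17). Now have -(2/17).
Factor out 2: 2 = 2. Since 17 ≡ 1 (mod 8), (2/17) = +1. Now have -(1/17).
(1/17) = 1. Collecting the sign factors: -1.
Product: (-1)·(-1) = 1.

1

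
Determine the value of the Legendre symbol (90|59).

-1

(90|59)
  = (31|59)    [90 ≡ 31 mod 59]
  = -(59|31)    [QR: both ≡ 3 mod 4, sign flips]
  = -(28|31)    [59 ≡ 28 mod 31]
  = -(7|31)    [31 ≡ 7 mod 8 ⇒ (2|31)^2 = +1]
  = (31|7)    [QR: both ≡ 3 mod 4, sign flips]
  = (3|7)    [31 ≡ 3 mod 7]
  = -(7|3)    [QR: both ≡ 3 mod 4, sign flips]
  = -(1|3)    [7 ≡ 1 mod 3]
  = -1    [(1|3) = 1]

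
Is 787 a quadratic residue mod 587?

(787|587)
  = (200|587)    [787 ≡ 200 mod 587]
  = -(25|587)    [587 ≡ 3 mod 8 ⇒ (2|587)^3 = -1]
  = -(587|25)    [QR: 25 ≡ 1 mod 4, sign kept]
  = -(12|25)    [587 ≡ 12 mod 25]
  = -(3|25)    [25 ≡ 1 mod 8 ⇒ (2|25)^2 = +1]
  = -(25|3)    [QR: 25 ≡ 1 mod 4, sign kept]
  = -(1|3)    [25 ≡ 1 mod 3]
  = -1    [(1|3) = 1]
The Legendre symbol is -1, so x^2 ≡ 787 (mod 587) has no solution.

no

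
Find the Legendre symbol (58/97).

(58/97)
  = (29/97)    [97 ≡ 1 mod 8 ⇒ (2/97) = +1]
  = (97/29)    [QR: 29 ≡ 1 mod 4, sign kept]
  = (10/29)    [97 ≡ 10 mod 29]
  = -(5/29)    [29 ≡ 5 mod 8 ⇒ (2/29) = -1]
  = -(29/5)    [QR: 5 ≡ 1 mod 4, sign kept]
  = -(4/5)    [29 ≡ 4 mod 5]
  = -(1/5)    [5 ≡ 5 mod 8 ⇒ (2/5)^2 = +1]
  = -1    [(1/5) = 1]

-1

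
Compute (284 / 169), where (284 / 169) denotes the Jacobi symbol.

(284 / 169)
  = (115 / 169)    [284 ≡ 115 mod 169]
  = (169 / 115)    [QR: 169 ≡ 1 mod 4, sign kept]
  = (54 / 115)    [169 ≡ 54 mod 115]
  = -(27 / 115)    [115 ≡ 3 mod 8 ⇒ (2 / 115) = -1]
  = (115 / 27)    [QR: both ≡ 3 mod 4, sign flips]
  = (7 / 27)    [115 ≡ 7 mod 27]
  = -(27 / 7)    [QR: both ≡ 3 mod 4, sign flips]
  = -(6 / 7)    [27 ≡ 6 mod 7]
  = -(3 / 7)    [7 ≡ 7 mod 8 ⇒ (2 / 7) = +1]
  = (7 / 3)    [QR: both ≡ 3 mod 4, sign flips]
  = (1 / 3)    [7 ≡ 1 mod 3]
  = 1    [(1 / 3) = 1]

1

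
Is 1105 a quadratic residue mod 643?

no

Reduce the numerator: 1105 ≡ 462 (mod 643), so (1105/643) = (462/643).
Factor out 2: 462 = 2·231. Since 643 ≡ 3 (mod 8), (2/643) = -1. Now have -(231/643).
Both 231 ≡ 3 and 643 ≡ 3 (mod 4), so reciprocity gives (231/643) = -(643/231). Reduce: 643 ≡ 181 (mod 231). Now have (181/231).
181 ≡ 1 (mod 4), so quadratic reciprocity gives (181/231) = (231/181). Reduce: 231 ≡ 50 (mod 181). Now have (50/181).
Factor out 2: 50 = 2·25. Since 181 ≡ 5 (mod 8), (2/181) = -1. Now have -(25/181).
25 ≡ 1 (mod 4), so quadratic reciprocity gives (25/181) = (181/25). Reduce: 181 ≡ 6 (mod 25). Now have -(6/25).
Factor out 2: 6 = 2·3. Since 25 ≡ 1 (mod 8), (2/25) = +1. Now have -(3/25).
25 ≡ 1 (mod 4), so quadratic reciprocity gives (3/25) = (25/3). Reduce: 25 ≡ 1 (mod 3). Now have -(1/3).
(1/3) = 1. Collecting the sign factors: -1.
The Legendre symbol is -1, so x^2 ≡ 1105 (mod 643) has no solution.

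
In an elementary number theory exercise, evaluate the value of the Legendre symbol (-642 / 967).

(-642 / 967)
  = -(642 / 967)    [967 ≡ 3 mod 4 ⇒ (-1 / 967) = -1]
  = -(321 / 967)    [967 ≡ 7 mod 8 ⇒ (2 / 967) = +1]
  = -(967 / 321)    [QR: 321 ≡ 1 mod 4, sign kept]
  = -(4 / 321)    [967 ≡ 4 mod 321]
  = -(1 / 321)    [321 ≡ 1 mod 8 ⇒ (2 / 321)^2 = +1]
  = -1    [(1 / 321) = 1]

-1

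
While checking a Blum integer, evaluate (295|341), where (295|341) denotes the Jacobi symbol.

341 ≡ 1 (mod 4), so quadratic reciprocity gives (295|341) = (341|295). Reduce: 341 ≡ 46 (mod 295). Now have (46|295).
Factor out 2: 46 = 2·23. Since 295 ≡ 7 (mod 8), (2|295) = +1. Now have (23|295).
Both 23 ≡ 3 and 295 ≡ 3 (mod 4), so reciprocity gives (23|295) = -(295|23). Reduce: 295 ≡ 19 (mod 23). Now have -(19|23).
Both 19 ≡ 3 and 23 ≡ 3 (mod 4), so reciprocity gives (19|23) = -(23|19). Reduce: 23 ≡ 4 (mod 19). Now have (4|19).
Factor out 2: 4 = 2^2. Since 19 ≡ 3 (mod 8), (2|19) = -1, and (2|19)^2 = +1. Now have (1|19).
(1|19) = 1. Collecting the sign factors: 1.

1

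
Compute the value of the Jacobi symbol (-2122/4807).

-1

(-2122/4807)
  = (2685/4807)    [-2122 ≡ 2685 mod 4807]
  = (4807/2685)    [QR: 2685 ≡ 1 mod 4, sign kept]
  = (2122/2685)    [4807 ≡ 2122 mod 2685]
  = -(1061/2685)    [2685 ≡ 5 mod 8 ⇒ (2/2685) = -1]
  = -(2685/1061)    [QR: 1061 ≡ 1 mod 4, sign kept]
  = -(563/1061)    [2685 ≡ 563 mod 1061]
  = -(1061/563)    [QR: 1061 ≡ 1 mod 4, sign kept]
  = -(498/563)    [1061 ≡ 498 mod 563]
  = (249/563)    [563 ≡ 3 mod 8 ⇒ (2/563) = -1]
  = (563/249)    [QR: 249 ≡ 1 mod 4, sign kept]
  = (65/249)    [563 ≡ 65 mod 249]
  = (249/65)    [QR: 65 ≡ 1 mod 4, sign kept]
  = (54/65)    [249 ≡ 54 mod 65]
  = (27/65)    [65 ≡ 1 mod 8 ⇒ (2/65) = +1]
  = (65/27)    [QR: 65 ≡ 1 mod 4, sign kept]
  = (11/27)    [65 ≡ 11 mod 27]
  = -(27/11)    [QR: both ≡ 3 mod 4, sign flips]
  = -(5/11)    [27 ≡ 5 mod 11]
  = -(11/5)    [QR: 5 ≡ 1 mod 4, sign kept]
  = -(1/5)    [11 ≡ 1 mod 5]
  = -1    [(1/5) = 1]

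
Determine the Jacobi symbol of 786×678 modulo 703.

By multiplicativity, (786·678 / 703) = (786 / 703)·(678 / 703).
First factor (786 / 703):
(786 / 703)
  = (83 / 703)    [786 ≡ 83 mod 703]
  = -(703 / 83)    [QR: both ≡ 3 mod 4, sign flips]
  = -(39 / 83)    [703 ≡ 39 mod 83]
  = (83 / 39)    [QR: both ≡ 3 mod 4, sign flips]
  = (5 / 39)    [83 ≡ 5 mod 39]
  = (39 / 5)    [QR: 5 ≡ 1 mod 4, sign kept]
  = (4 / 5)    [39 ≡ 4 mod 5]
  = (1 / 5)    [5 ≡ 5 mod 8 ⇒ (2 / 5)^2 = +1]
  = 1    [(1 / 5) = 1]
Second factor (678 / 703):
(678 / 703)
  = (339 / 703)    [703 ≡ 7 mod 8 ⇒ (2 / 703) = +1]
  = -(703 / 339)    [QR: both ≡ 3 mod 4, sign flips]
  = -(25 / 339)    [703 ≡ 25 mod 339]
  = -(339 / 25)    [QR: 25 ≡ 1 mod 4, sign kept]
  = -(14 / 25)    [339 ≡ 14 mod 25]
  = -(7 / 25)    [25 ≡ 1 mod 8 ⇒ (2 / 25) = +1]
  = -(25 / 7)    [QR: 25 ≡ 1 mod 4, sign kept]
  = -(4 / 7)    [25 ≡ 4 mod 7]
  = -(1 / 7)    [7 ≡ 7 mod 8 ⇒ (2 / 7)^2 = +1]
  = -1    [(1 / 7) = 1]
Product: (1)·(-1) = -1.

-1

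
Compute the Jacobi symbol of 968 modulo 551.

1

(968|551)
  = (417|551)    [968 ≡ 417 mod 551]
  = (551|417)    [QR: 417 ≡ 1 mod 4, sign kept]
  = (134|417)    [551 ≡ 134 mod 417]
  = (67|417)    [417 ≡ 1 mod 8 ⇒ (2|417) = +1]
  = (417|67)    [QR: 417 ≡ 1 mod 4, sign kept]
  = (15|67)    [417 ≡ 15 mod 67]
  = -(67|15)    [QR: both ≡ 3 mod 4, sign flips]
  = -(7|15)    [67 ≡ 7 mod 15]
  = (15|7)    [QR: both ≡ 3 mod 4, sign flips]
  = (1|7)    [15 ≡ 1 mod 7]
  = 1    [(1|7) = 1]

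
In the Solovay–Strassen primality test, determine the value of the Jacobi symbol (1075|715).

0

(1075|715)
  = (360|715)    [1075 ≡ 360 mod 715]
  = -(45|715)    [715 ≡ 3 mod 8 ⇒ (2|715)^3 = -1]
  = -(715|45)    [QR: 45 ≡ 1 mod 4, sign kept]
  = -(40|45)    [715 ≡ 40 mod 45]
  = (5|45)    [45 ≡ 5 mod 8 ⇒ (2|45)^3 = -1]
  = (45|5)    [QR: 5 ≡ 1 mod 4, sign kept]
  = (0|5)    [45 ≡ 0 mod 5]
  = 0    [numerator 0, gcd > 1]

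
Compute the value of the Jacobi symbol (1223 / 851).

(1223 / 851)
  = (372 / 851)    [1223 ≡ 372 mod 851]
  = (93 / 851)    [851 ≡ 3 mod 8 ⇒ (2 / 851)^2 = +1]
  = (851 / 93)    [QR: 93 ≡ 1 mod 4, sign kept]
  = (14 / 93)    [851 ≡ 14 mod 93]
  = -(7 / 93)    [93 ≡ 5 mod 8 ⇒ (2 / 93) = -1]
  = -(93 / 7)    [QR: 93 ≡ 1 mod 4, sign kept]
  = -(2 / 7)    [93 ≡ 2 mod 7]
  = -(1 / 7)    [7 ≡ 7 mod 8 ⇒ (2 / 7) = +1]
  = -1    [(1 / 7) = 1]

-1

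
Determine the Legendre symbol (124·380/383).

By multiplicativity, (124·380/383) = (124/383)·(380/383).
First factor (124/383):
(124/383)
  = (31/383)    [383 ≡ 7 mod 8 ⇒ (2/383)^2 = +1]
  = -(383/31)    [QR: both ≡ 3 mod 4, sign flips]
  = -(11/31)    [383 ≡ 11 mod 31]
  = (31/11)    [QR: both ≡ 3 mod 4, sign flips]
  = (9/11)    [31 ≡ 9 mod 11]
  = (11/9)    [QR: 9 ≡ 1 mod 4, sign kept]
  = (2/9)    [11 ≡ 2 mod 9]
  = (1/9)    [9 ≡ 1 mod 8 ⇒ (2/9) = +1]
  = 1    [(1/9) = 1]
Second factor (380/383):
(380/383)
  = (95/383)    [383 ≡ 7 mod 8 ⇒ (2/383)^2 = +1]
  = -(383/95)    [QR: both ≡ 3 mod 4, sign flips]
  = -(3/95)    [383 ≡ 3 mod 95]
  = (95/3)    [QR: both ≡ 3 mod 4, sign flips]
  = (2/3)    [95 ≡ 2 mod 3]
  = -(1/3)    [3 ≡ 3 mod 8 ⇒ (2/3) = -1]
  = -1    [(1/3) = 1]
Product: (1)·(-1) = -1.

-1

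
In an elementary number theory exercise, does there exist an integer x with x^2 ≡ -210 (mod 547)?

Reduce the numerator: -210 ≡ 337 (mod 547), so (-210/547) = (337/547).
337 ≡ 1 (mod 4), so quadratic reciprocity gives (337/547) = (547/337). Reduce: 547 ≡ 210 (mod 337). Now have (210/337).
Factor out 2: 210 = 2·105. Since 337 ≡ 1 (mod 8), (2/337) = +1. Now have (105/337).
105 ≡ 1 (mod 4), so quadratic reciprocity gives (105/337) = (337/105). Reduce: 337 ≡ 22 (mod 105). Now have (22/105).
Factor out 2: 22 = 2·11. Since 105 ≡ 1 (mod 8), (2/105) = +1. Now have (11/105).
105 ≡ 1 (mod 4), so quadratic reciprocity gives (11/105) = (105/11). Reduce: 105 ≡ 6 (mod 11). Now have (6/11).
Factor out 2: 6 = 2·3. Since 11 ≡ 3 (mod 8), (2/11) = -1. Now have -(3/11).
Both 3 ≡ 3 and 11 ≡ 3 (mod 4), so reciprocity gives (3/11) = -(11/3). Reduce: 11 ≡ 2 (mod 3). Now have (2/3).
Factor out 2: 2 = 2. Since 3 ≡ 3 (mod 8), (2/3) = -1. Now have -(1/3).
(1/3) = 1. Collecting the sign factors: -1.
The Legendre symbol is -1, so x^2 ≡ -210 (mod 547) has no solution.

no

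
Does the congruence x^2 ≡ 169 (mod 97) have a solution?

Reduce the numerator: 169 ≡ 72 (mod 97), so (169|97) = (72|97).
Factor out 2: 72 = 2^3·9. Since 97 ≡ 1 (mod 8), (2|97) = +1, and (2|97)^3 = +1. Now have (9|97).
9 ≡ 1 (mod 4), so quadratic reciprocity gives (9|97) = (97|9). Reduce: 97 ≡ 7 (mod 9). Now have (7|9).
9 ≡ 1 (mod 4), so quadratic reciprocity gives (7|9) = (9|7). Reduce: 9 ≡ 2 (mod 7). Now have (2|7).
Factor out 2: 2 = 2. Since 7 ≡ 7 (mod 8), (2|7) = +1. Now have (1|7).
(1|7) = 1. Collecting the sign factors: 1.
(169|97) = 1, and 97 is prime, so 169 is a quadratic residue mod 97.

yes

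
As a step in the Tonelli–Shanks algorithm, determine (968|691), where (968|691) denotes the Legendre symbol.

(968|691)
  = (277|691)    [968 ≡ 277 mod 691]
  = (691|277)    [QR: 277 ≡ 1 mod 4, sign kept]
  = (137|277)    [691 ≡ 137 mod 277]
  = (277|137)    [QR: 137 ≡ 1 mod 4, sign kept]
  = (3|137)    [277 ≡ 3 mod 137]
  = (137|3)    [QR: 137 ≡ 1 mod 4, sign kept]
  = (2|3)    [137 ≡ 2 mod 3]
  = -(1|3)    [3 ≡ 3 mod 8 ⇒ (2|3) = -1]
  = -1    [(1|3) = 1]

-1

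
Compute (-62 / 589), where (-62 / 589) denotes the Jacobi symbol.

0

Reduce the numerator: -62 ≡ 527 (mod 589), so (-62 / 589) = (527 / 589).
589 ≡ 1 (mod 4), so quadratic reciprocity gives (527 / 589) = (589 / 527). Reduce: 589 ≡ 62 (mod 527). Now have (62 / 527).
Factor out 2: 62 = 2·31. Since 527 ≡ 7 (mod 8), (2 / 527) = +1. Now have (31 / 527).
Both 31 ≡ 3 and 527 ≡ 3 (mod 4), so reciprocity gives (31 / 527) = -(527 / 31). Reduce: 527 ≡ 0 (mod 31). Now have -(0 / 31).
The numerator is now 0 with denominator 31 > 1: the symbol is 0.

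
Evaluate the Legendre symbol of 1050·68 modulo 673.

By multiplicativity, (1050·68/673) = (1050/673)·(68/673).
First factor (1050/673):
(1050/673)
  = (377/673)    [1050 ≡ 377 mod 673]
  = (673/377)    [QR: 377 ≡ 1 mod 4, sign kept]
  = (296/377)    [673 ≡ 296 mod 377]
  = (37/377)    [377 ≡ 1 mod 8 ⇒ (2/377)^3 = +1]
  = (377/37)    [QR: 37 ≡ 1 mod 4, sign kept]
  = (7/37)    [377 ≡ 7 mod 37]
  = (37/7)    [QR: 37 ≡ 1 mod 4, sign kept]
  = (2/7)    [37 ≡ 2 mod 7]
  = (1/7)    [7 ≡ 7 mod 8 ⇒ (2/7) = +1]
  = 1    [(1/7) = 1]
Second factor (68/673):
(68/673)
  = (17/673)    [673 ≡ 1 mod 8 ⇒ (2/673)^2 = +1]
  = (673/17)    [QR: 17 ≡ 1 mod 4, sign kept]
  = (10/17)    [673 ≡ 10 mod 17]
  = (5/17)    [17 ≡ 1 mod 8 ⇒ (2/17) = +1]
  = (17/5)    [QR: 5 ≡ 1 mod 4, sign kept]
  = (2/5)    [17 ≡ 2 mod 5]
  = -(1/5)    [5 ≡ 5 mod 8 ⇒ (2/5) = -1]
  = -1    [(1/5) = 1]
Product: (1)·(-1) = -1.

-1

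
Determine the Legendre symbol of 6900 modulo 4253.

1

(6900/4253)
  = (2647/4253)    [6900 ≡ 2647 mod 4253]
  = (4253/2647)    [QR: 4253 ≡ 1 mod 4, sign kept]
  = (1606/2647)    [4253 ≡ 1606 mod 2647]
  = (803/2647)    [2647 ≡ 7 mod 8 ⇒ (2/2647) = +1]
  = -(2647/803)    [QR: both ≡ 3 mod 4, sign flips]
  = -(238/803)    [2647 ≡ 238 mod 803]
  = (119/803)    [803 ≡ 3 mod 8 ⇒ (2/803) = -1]
  = -(803/119)    [QR: both ≡ 3 mod 4, sign flips]
  = -(89/119)    [803 ≡ 89 mod 119]
  = -(119/89)    [QR: 89 ≡ 1 mod 4, sign kept]
  = -(30/89)    [119 ≡ 30 mod 89]
  = -(15/89)    [89 ≡ 1 mod 8 ⇒ (2/89) = +1]
  = -(89/15)    [QR: 89 ≡ 1 mod 4, sign kept]
  = -(14/15)    [89 ≡ 14 mod 15]
  = -(7/15)    [15 ≡ 7 mod 8 ⇒ (2/15) = +1]
  = (15/7)    [QR: both ≡ 3 mod 4, sign flips]
  = (1/7)    [15 ≡ 1 mod 7]
  = 1    [(1/7) = 1]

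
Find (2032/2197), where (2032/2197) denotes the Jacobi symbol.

1

(2032/2197)
  = (127/2197)    [2197 ≡ 5 mod 8 ⇒ (2/2197)^4 = +1]
  = (2197/127)    [QR: 2197 ≡ 1 mod 4, sign kept]
  = (38/127)    [2197 ≡ 38 mod 127]
  = (19/127)    [127 ≡ 7 mod 8 ⇒ (2/127) = +1]
  = -(127/19)    [QR: both ≡ 3 mod 4, sign flips]
  = -(13/19)    [127 ≡ 13 mod 19]
  = -(19/13)    [QR: 13 ≡ 1 mod 4, sign kept]
  = -(6/13)    [19 ≡ 6 mod 13]
  = (3/13)    [13 ≡ 5 mod 8 ⇒ (2/13) = -1]
  = (13/3)    [QR: 13 ≡ 1 mod 4, sign kept]
  = (1/3)    [13 ≡ 1 mod 3]
  = 1    [(1/3) = 1]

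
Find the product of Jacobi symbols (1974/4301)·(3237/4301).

By multiplicativity, (1974·3237/4301) = (1974/4301)·(3237/4301).
First factor (1974/4301):
Factor out 2: 1974 = 2·987. Since 4301 ≡ 5 (mod 8), (2/4301) = -1. Now have -(987/4301).
4301 ≡ 1 (mod 4), so quadratic reciprocity gives (987/4301) = (4301/987). Reduce: 4301 ≡ 353 (mod 987). Now have -(353/987).
353 ≡ 1 (mod 4), so quadratic reciprocity gives (353/987) = (987/353). Reduce: 987 ≡ 281 (mod 353). Now have -(281/353).
281 ≡ 1 (mod 4), so quadratic reciprocity gives (281/353) = (353/281). Reduce: 353 ≡ 72 (mod 281). Now have -(72/281).
Factor out 2: 72 = 2^3·9. Since 281 ≡ 1 (mod 8), (2/281) = +1, and (2/281)^3 = +1. Now have -(9/281).
9 ≡ 1 (mod 4), so quadratic reciprocity gives (9/281) = (281/9). Reduce: 281 ≡ 2 (mod 9). Now have -(2/9).
Factor out 2: 2 = 2. Since 9 ≡ 1 (mod 8), (2/9) = +1. Now have -(1/9).
(1/9) = 1. Collecting the sign factors: -1.
Second factor (3237/4301):
3237 ≡ 1 (mod 4), so quadratic reciprocity gives (3237/4301) = (4301/3237). Reduce: 4301 ≡ 1064 (mod 3237). Now have (1064/3237).
Factor out 2: 1064 = 2^3·133. Since 3237 ≡ 5 (mod 8), (2/3237) = -1, and (2/3237)^3 = -1. Now have -(133/3237).
133 ≡ 1 (mod 4), so quadratic reciprocity gives (133/3237) = (3237/133). Reduce: 3237 ≡ 45 (mod 133). Now have -(45/133).
45 ≡ 1 (mod 4), so quadratic reciprocity gives (45/133) = (133/45). Reduce: 133 ≡ 43 (mod 45). Now have -(43/45).
45 ≡ 1 (mod 4), so quadratic reciprocity gives (43/45) = (45/43). Reduce: 45 ≡ 2 (mod 43). Now have -(2/43).
Factor out 2: 2 = 2. Since 43 ≡ 3 (mod 8), (2/43) = -1. Now have (1/43).
(1/43) = 1. Collecting the sign factors: 1.
Product: (-1)·(1) = -1.

-1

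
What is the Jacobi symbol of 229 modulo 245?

1

229 ≡ 1 (mod 4), so quadratic reciprocity gives (229/245) = (245/229). Reduce: 245 ≡ 16 (mod 229). Now have (16/229).
Factor out 2: 16 = 2^4. Since 229 ≡ 5 (mod 8), (2/229) = -1, and (2/229)^4 = +1. Now have (1/229).
(1/229) = 1. Collecting the sign factors: 1.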